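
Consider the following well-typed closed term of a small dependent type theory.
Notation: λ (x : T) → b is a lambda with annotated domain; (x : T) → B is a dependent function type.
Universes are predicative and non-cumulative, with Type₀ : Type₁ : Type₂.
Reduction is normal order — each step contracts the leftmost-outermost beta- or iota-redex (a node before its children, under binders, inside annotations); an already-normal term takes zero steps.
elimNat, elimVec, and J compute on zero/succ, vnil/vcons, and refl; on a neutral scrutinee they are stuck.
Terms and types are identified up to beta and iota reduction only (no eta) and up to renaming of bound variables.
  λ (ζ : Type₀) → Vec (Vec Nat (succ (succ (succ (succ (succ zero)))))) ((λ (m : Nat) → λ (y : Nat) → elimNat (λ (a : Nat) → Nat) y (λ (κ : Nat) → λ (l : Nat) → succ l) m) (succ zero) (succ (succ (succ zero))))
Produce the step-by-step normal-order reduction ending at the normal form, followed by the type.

normal-order reduction:
  λ (ζ : Type₀) → Vec (Vec Nat (succ (succ (succ (succ (succ zero)))))) ((λ (m : Nat) → λ (y : Nat) → elimNat (λ (a : Nat) → Nat) y (λ (κ : Nat) → λ (l : Nat) → succ l) m) (succ zero) (succ (succ (succ zero))))
  ~> λ (ζ : Type₀) → Vec (Vec Nat (succ (succ (succ (succ (succ zero)))))) ((λ (m : Nat) → elimNat (λ (y : Nat) → Nat) m (λ (a : Nat) → λ (κ : Nat) → succ κ) (succ zero)) (succ (succ (succ zero))))
  ~> λ (ζ : Type₀) → Vec (Vec Nat (succ (succ (succ (succ (succ zero)))))) (elimNat (λ (m : Nat) → Nat) (succ (succ (succ zero))) (λ (y : Nat) → λ (a : Nat) → succ a) (succ zero))
  ~> λ (ζ : Type₀) → Vec (Vec Nat (succ (succ (succ (succ (succ zero)))))) ((λ (m : Nat) → λ (y : Nat) → succ y) zero (elimNat (λ (a : Nat) → Nat) (succ (succ (succ zero))) (λ (κ : Nat) → λ (l : Nat) → succ l) zero))
  ~> λ (ζ : Type₀) → Vec (Vec Nat (succ (succ (succ (succ (succ zero)))))) ((λ (m : Nat) → succ m) (elimNat (λ (y : Nat) → Nat) (succ (succ (succ zero))) (λ (a : Nat) → λ (κ : Nat) → succ κ) zero))
  ~> λ (ζ : Type₀) → Vec (Vec Nat (succ (succ (succ (succ (succ zero)))))) (succ (elimNat (λ (m : Nat) → Nat) (succ (succ (succ zero))) (λ (y : Nat) → λ (a : Nat) → succ a) zero))
  ~> λ (ζ : Type₀) → Vec (Vec Nat (succ (succ (succ (succ (succ zero)))))) (succ (succ (succ (succ zero))))
inferred type:
  (ζ : Type₀) → Type₀


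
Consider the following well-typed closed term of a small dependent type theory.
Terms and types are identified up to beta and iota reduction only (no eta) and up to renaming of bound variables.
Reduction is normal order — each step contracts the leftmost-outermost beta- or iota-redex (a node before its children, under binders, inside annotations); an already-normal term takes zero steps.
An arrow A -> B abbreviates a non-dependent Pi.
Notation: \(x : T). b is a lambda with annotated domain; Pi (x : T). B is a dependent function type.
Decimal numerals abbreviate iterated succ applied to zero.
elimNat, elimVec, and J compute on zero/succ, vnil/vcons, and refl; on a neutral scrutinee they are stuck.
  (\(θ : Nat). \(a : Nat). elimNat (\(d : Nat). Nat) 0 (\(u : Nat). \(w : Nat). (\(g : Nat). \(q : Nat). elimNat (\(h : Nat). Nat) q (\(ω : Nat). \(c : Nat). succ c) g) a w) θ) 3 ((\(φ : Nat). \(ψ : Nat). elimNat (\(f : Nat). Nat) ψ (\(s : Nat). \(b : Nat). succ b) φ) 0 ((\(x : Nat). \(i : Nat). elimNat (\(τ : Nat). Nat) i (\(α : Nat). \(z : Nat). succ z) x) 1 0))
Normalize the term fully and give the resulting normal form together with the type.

resulting normal form:
  3
the term's type:
  Nat


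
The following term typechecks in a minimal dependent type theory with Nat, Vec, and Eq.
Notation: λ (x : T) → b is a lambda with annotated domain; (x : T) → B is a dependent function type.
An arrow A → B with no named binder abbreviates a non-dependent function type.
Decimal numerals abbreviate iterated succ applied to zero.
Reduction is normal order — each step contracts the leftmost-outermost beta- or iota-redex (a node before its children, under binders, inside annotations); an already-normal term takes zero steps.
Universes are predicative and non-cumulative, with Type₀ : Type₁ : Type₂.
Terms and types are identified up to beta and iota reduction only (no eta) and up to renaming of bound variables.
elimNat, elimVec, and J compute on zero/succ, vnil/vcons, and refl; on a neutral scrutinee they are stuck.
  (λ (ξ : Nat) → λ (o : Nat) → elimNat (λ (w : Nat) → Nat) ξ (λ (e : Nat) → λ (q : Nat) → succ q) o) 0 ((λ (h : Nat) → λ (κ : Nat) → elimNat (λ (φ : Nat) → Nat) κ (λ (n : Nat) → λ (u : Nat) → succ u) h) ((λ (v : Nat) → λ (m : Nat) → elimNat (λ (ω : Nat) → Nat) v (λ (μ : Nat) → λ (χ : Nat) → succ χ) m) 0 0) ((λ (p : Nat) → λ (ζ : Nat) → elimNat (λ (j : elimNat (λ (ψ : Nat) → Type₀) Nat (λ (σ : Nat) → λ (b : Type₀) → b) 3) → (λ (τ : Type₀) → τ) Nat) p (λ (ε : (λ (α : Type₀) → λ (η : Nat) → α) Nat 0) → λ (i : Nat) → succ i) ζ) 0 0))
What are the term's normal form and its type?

normal form:
  0
the term's type:
  Nat
observation: contracting a beta-redex first, the term normalizes in 12 steps.


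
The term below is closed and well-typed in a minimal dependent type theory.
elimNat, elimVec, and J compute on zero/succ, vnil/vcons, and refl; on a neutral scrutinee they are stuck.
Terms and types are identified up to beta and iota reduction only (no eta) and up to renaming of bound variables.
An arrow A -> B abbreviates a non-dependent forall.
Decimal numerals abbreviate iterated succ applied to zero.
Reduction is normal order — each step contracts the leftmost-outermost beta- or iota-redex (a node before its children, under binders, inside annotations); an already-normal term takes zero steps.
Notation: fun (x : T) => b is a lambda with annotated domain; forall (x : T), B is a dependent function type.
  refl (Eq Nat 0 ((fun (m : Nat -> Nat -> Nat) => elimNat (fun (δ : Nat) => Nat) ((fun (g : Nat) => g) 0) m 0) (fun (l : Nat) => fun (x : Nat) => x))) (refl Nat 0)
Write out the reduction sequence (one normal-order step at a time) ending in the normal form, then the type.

normal-order reduction sequence:
  refl (Eq Nat 0 ((fun (m : Nat -> Nat -> Nat) => elimNat (fun (δ : Nat) => Nat) ((fun (g : Nat) => g) 0) m 0) (fun (l : Nat) => fun (x : Nat) => x))) (refl Nat 0)
  ~> refl (Eq Nat 0 (elimNat (fun (m : Nat) => Nat) ((fun (δ : Nat) => δ) 0) (fun (g : Nat) => fun (l : Nat) => l) 0)) (refl Nat 0)
  ~> refl (Eq Nat 0 ((fun (m : Nat) => m) 0)) (refl Nat 0)
  ~> refl (Eq Nat 0 0) (refl Nat 0)
the term's type:
  Eq (Eq Nat 0 0) (refl Nat 0) (refl Nat 0)


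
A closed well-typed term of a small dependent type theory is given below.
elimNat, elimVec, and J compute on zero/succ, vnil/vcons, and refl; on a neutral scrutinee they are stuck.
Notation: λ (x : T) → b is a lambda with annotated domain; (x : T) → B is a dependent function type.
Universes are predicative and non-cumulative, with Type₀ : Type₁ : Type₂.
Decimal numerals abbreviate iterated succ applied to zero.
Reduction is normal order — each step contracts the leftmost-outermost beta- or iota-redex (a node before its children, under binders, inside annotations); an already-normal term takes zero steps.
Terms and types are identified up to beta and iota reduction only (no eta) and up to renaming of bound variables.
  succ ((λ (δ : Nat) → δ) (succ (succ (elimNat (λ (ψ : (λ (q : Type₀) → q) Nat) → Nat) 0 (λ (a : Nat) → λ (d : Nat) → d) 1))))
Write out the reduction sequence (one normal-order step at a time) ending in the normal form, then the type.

reduction (normal order):
  succ ((λ (δ : Nat) → δ) (succ (succ (elimNat (λ (ψ : (λ (q : Type₀) → q) Nat) → Nat) 0 (λ (a : Nat) → λ (d : Nat) → d) 1))))
  ~> succ (succ (succ (elimNat (λ (δ : (λ (ψ : Type₀) → ψ) Nat) → Nat) 0 (λ (q : Nat) → λ (a : Nat) → a) 1)))
  ~> succ (succ (succ ((λ (δ : Nat) → λ (ψ : Nat) → ψ) 0 (elimNat (λ (q : (λ (a : Type₀) → a) Nat) → Nat) 0 (λ (d : Nat) → λ (μ : Nat) → μ) 0))))
  ~> succ (succ (succ ((λ (δ : Nat) → δ) (elimNat (λ (ψ : (λ (q : Type₀) → q) Nat) → Nat) 0 (λ (a : Nat) → λ (d : Nat) → d) 0))))
  ~> succ (succ (succ (elimNat (λ (δ : (λ (ψ : Type₀) → ψ) Nat) → Nat) 0 (λ (q : Nat) → λ (a : Nat) → a) 0)))
  ~> 3
the term's type:
  Nat


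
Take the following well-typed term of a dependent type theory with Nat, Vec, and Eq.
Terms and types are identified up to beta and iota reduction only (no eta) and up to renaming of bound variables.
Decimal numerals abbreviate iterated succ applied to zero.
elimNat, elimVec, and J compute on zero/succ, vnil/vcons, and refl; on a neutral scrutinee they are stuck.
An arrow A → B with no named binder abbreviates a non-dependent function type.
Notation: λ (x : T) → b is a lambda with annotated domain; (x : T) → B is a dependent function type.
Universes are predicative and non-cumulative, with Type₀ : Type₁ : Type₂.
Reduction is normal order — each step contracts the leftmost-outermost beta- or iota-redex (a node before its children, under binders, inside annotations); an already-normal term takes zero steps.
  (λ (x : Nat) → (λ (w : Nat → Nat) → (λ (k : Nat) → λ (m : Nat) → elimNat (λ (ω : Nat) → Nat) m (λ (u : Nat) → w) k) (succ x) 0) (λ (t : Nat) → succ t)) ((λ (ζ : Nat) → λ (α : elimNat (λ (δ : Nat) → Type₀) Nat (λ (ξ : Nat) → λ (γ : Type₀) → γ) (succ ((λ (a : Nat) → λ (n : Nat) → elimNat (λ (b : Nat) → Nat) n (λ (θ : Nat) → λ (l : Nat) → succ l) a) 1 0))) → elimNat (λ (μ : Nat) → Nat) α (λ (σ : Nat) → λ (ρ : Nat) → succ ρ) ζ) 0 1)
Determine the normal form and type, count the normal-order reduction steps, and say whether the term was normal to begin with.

normal form:
  2
the term's type:
  Nat
steps to reach normal form (normal order): 14
term was already normal: no
first contracted redex: a beta-redex


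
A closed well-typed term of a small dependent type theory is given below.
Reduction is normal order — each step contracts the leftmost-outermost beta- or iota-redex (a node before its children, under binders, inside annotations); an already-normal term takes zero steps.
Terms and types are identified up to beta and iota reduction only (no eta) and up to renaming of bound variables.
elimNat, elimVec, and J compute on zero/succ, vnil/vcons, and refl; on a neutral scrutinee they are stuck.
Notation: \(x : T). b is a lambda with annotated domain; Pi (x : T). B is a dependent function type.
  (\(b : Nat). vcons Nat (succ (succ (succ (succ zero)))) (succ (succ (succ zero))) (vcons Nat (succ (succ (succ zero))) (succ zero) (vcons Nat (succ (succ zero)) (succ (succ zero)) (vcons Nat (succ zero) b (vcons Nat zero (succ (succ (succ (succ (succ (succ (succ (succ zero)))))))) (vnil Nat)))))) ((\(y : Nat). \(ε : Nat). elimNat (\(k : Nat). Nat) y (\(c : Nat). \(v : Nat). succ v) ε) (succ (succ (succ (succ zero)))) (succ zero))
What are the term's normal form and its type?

normal form:
  vcons Nat (succ (succ (succ (succ zero)))) (succ (succ (succ zero))) (vcons Nat (succ (succ (succ zero))) (succ zero) (vcons Nat (succ (succ zero)) (succ (succ zero)) (vcons Nat (succ zero) (succ (succ (succ (succ (succ zero))))) (vcons Nat zero (succ (succ (succ (succ (succ (succ (succ (succ zero)))))))) (vnil Nat)))))
inferred type:
  Vec Nat (succ (succ (succ (succ (succ zero)))))
observation: 7 normal-order steps normalize the term, beginning with a beta-redex.


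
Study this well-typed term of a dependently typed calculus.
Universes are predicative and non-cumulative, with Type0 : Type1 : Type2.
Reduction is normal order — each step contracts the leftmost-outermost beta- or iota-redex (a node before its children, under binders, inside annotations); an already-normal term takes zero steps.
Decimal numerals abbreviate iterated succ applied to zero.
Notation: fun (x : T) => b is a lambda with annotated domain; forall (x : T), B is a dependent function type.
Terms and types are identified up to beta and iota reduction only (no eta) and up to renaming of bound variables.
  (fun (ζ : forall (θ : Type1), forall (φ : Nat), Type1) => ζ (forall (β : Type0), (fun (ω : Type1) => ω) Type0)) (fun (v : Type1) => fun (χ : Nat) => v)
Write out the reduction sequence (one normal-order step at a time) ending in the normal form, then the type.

reduction (normal order):
  (fun (ζ : forall (θ : Type1), forall (φ : Nat), Type1) => ζ (forall (β : Type0), (fun (ω : Type1) => ω) Type0)) (fun (v : Type1) => fun (χ : Nat) => v)
  ~> (fun (ζ : Type1) => fun (θ : Nat) => ζ) (forall (φ : Type0), (fun (β : Type1) => β) Type0)
  ~> fun (ζ : Nat) => forall (θ : Type0), (fun (φ : Type1) => φ) Type0
  ~> fun (ζ : Nat) => forall (θ : Type0), Type0
type:
  forall (ζ : Nat), Type1


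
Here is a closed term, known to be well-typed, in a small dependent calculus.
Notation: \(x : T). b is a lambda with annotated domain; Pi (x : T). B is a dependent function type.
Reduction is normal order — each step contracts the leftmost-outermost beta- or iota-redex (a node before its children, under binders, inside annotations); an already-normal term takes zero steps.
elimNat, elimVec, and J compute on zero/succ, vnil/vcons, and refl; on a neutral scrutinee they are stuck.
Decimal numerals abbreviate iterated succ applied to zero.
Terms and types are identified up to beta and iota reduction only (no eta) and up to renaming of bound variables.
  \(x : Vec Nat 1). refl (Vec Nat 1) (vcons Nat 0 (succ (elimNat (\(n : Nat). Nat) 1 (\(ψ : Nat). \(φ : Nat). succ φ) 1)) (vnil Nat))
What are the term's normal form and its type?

normal form:
  \(x : Vec Nat 1). refl (Vec Nat 1) (vcons Nat 0 3 (vnil Nat))
the term's type:
  Pi (x : Vec Nat 1). Eq (Vec Nat 1) (vcons Nat 0 3 (vnil Nat)) (vcons Nat 0 3 (vnil Nat))
observation: normalization takes exactly 4 steps under the normal-order strategy.


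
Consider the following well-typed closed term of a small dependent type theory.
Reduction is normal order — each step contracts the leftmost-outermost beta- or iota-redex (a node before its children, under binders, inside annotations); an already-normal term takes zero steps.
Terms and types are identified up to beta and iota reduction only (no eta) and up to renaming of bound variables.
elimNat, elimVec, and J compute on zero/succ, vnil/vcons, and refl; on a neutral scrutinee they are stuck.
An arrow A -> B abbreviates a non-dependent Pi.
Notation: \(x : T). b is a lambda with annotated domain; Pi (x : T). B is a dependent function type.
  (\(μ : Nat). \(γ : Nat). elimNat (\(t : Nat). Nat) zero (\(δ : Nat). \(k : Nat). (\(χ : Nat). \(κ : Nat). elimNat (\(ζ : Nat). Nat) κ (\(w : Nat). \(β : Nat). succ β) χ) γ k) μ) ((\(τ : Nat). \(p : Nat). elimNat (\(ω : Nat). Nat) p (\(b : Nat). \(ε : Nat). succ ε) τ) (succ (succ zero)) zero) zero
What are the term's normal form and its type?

normal form:
  zero
the term's type:
  Nat


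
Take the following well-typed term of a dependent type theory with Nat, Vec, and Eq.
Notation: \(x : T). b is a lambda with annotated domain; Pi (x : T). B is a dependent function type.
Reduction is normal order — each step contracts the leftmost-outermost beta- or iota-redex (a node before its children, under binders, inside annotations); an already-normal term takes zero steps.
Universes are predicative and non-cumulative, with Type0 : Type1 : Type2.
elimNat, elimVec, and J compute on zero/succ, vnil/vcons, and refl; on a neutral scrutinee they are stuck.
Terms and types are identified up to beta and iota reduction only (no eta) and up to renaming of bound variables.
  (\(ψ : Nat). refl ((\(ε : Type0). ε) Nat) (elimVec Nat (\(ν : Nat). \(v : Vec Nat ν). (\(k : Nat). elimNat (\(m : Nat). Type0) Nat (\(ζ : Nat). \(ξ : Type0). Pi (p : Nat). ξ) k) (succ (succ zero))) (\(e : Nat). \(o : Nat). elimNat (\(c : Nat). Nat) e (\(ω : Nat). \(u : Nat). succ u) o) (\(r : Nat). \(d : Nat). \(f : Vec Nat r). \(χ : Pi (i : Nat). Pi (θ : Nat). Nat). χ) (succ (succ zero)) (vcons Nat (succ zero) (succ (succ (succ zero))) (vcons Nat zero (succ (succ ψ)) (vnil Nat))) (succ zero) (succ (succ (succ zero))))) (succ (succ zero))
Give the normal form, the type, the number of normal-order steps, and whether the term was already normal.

normal form:
  refl Nat (succ (succ (succ (succ zero))))
type:
  Eq Nat (succ (succ (succ (succ zero)))) (succ (succ (succ (succ zero))))
steps to reach normal form (normal order): 25
term was already normal: no
first contracted redex: a beta-redex


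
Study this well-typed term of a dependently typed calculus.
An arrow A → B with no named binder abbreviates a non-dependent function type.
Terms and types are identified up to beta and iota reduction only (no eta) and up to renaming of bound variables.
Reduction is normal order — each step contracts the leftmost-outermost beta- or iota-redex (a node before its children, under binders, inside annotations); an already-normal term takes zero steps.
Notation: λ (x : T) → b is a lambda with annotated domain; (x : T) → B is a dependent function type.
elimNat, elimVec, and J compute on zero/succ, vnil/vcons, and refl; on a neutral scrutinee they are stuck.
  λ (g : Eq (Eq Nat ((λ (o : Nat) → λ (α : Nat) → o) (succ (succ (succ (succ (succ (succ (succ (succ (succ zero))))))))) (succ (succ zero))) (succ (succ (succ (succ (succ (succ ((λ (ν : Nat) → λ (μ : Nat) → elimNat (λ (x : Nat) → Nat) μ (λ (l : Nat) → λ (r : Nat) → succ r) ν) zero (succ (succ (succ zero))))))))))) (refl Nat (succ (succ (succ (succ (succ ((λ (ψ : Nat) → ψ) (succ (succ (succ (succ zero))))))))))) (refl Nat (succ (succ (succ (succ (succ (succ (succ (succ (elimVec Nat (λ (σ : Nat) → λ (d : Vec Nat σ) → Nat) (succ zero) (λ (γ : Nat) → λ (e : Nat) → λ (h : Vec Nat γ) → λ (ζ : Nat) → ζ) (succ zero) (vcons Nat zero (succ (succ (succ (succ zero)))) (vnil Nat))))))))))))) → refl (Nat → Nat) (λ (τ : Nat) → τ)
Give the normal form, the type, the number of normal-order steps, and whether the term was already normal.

reduced normal form:
  λ (g : Eq (Eq Nat (succ (succ (succ (succ (succ (succ (succ (succ (succ zero))))))))) (succ (succ (succ (succ (succ (succ (succ (succ (succ zero)))))))))) (refl Nat (succ (succ (succ (succ (succ (succ (succ (succ (succ zero)))))))))) (refl Nat (succ (succ (succ (succ (succ (succ (succ (succ (succ zero))))))))))) → refl (Nat → Nat) (λ (o : Nat) → o)
type:
  Eq (Eq Nat (succ (succ (succ (succ (succ (succ (succ (succ (succ zero))))))))) (succ (succ (succ (succ (succ (succ (succ (succ (succ zero)))))))))) (refl Nat (succ (succ (succ (succ (succ (succ (succ (succ (succ zero)))))))))) (refl Nat (succ (succ (succ (succ (succ (succ (succ (succ (succ zero)))))))))) → Eq (Nat → Nat) (λ (g : Nat) → g) (λ (o : Nat) → o)
normal-order step count: 12
term was already normal: no
first redex: a beta-redex


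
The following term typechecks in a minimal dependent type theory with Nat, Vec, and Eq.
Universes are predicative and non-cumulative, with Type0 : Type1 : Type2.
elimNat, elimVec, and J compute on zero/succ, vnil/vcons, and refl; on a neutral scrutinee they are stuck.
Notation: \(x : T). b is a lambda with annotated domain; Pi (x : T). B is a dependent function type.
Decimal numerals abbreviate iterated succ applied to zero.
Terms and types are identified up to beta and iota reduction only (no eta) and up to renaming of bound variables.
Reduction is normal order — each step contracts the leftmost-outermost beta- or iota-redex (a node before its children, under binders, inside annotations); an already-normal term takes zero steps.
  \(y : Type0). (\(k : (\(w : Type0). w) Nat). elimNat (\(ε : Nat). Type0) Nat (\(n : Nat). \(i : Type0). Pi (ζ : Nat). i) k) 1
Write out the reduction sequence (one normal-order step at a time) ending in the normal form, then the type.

normal-order reduction sequence:
  \(y : Type0). (\(k : (\(w : Type0). w) Nat). elimNat (\(ε : Nat). Type0) Nat (\(n : Nat). \(i : Type0). Pi (ζ : Nat). i) k) 1
  ~> \(y : Type0). elimNat (\(k : Nat). Type0) Nat (\(w : Nat). \(ε : Type0). Pi (n : Nat). ε) 1
  ~> \(y : Type0). (\(k : Nat). \(w : Type0). Pi (ε : Nat). w) 0 (elimNat (\(n : Nat). Type0) Nat (\(i : Nat). \(ζ : Type0). Pi (s : Nat). ζ) 0)
  ~> \(y : Type0). (\(k : Type0). Pi (w : Nat). k) (elimNat (\(ε : Nat). Type0) Nat (\(n : Nat). \(i : Type0). Pi (ζ : Nat). i) 0)
  ~> \(y : Type0). Pi (k : Nat). elimNat (\(w : Nat). Type0) Nat (\(ε : Nat). \(n : Type0). Pi (i : Nat). n) 0
  ~> \(y : Type0). Pi (k : Nat). Nat
the term's type:
  Pi (y : Type0). Type0


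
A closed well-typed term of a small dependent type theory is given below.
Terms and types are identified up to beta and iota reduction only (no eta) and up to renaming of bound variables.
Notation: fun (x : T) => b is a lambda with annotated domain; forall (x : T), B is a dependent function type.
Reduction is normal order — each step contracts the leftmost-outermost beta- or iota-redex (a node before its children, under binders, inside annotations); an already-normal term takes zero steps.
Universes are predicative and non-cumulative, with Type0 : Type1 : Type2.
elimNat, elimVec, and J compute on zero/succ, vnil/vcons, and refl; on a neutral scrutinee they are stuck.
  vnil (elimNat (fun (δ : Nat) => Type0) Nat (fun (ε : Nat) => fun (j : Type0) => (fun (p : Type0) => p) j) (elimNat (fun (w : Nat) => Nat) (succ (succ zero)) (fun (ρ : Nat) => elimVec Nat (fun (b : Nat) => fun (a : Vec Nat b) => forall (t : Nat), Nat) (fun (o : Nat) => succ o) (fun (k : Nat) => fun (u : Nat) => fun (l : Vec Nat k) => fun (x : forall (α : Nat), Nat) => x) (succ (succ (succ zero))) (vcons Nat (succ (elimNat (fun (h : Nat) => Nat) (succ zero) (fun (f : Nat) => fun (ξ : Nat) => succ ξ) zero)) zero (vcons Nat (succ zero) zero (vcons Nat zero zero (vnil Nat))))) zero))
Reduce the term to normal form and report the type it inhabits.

resulting normal form:
  vnil Nat
type:
  Vec Nat zero
observation: the term reaches its normal form after 9 normal-order steps.


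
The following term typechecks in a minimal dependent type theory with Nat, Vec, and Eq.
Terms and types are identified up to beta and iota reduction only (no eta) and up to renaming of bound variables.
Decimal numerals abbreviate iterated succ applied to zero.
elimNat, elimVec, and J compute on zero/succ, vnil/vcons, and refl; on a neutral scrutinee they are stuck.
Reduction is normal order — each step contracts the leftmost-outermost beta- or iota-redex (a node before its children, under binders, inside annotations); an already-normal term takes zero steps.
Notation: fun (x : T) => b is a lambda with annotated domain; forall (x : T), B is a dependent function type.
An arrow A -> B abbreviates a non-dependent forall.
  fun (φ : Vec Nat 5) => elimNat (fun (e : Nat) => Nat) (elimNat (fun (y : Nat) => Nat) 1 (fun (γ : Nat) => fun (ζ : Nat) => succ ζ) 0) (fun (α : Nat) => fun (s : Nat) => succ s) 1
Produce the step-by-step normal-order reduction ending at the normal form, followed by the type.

normal-order reduction sequence:
  fun (φ : Vec Nat 5) => elimNat (fun (e : Nat) => Nat) (elimNat (fun (y : Nat) => Nat) 1 (fun (γ : Nat) => fun (ζ : Nat) => succ ζ) 0) (fun (α : Nat) => fun (s : Nat) => succ s) 1
  ~> fun (φ : Vec Nat 5) => (fun (e : Nat) => fun (y : Nat) => succ y) 0 (elimNat (fun (γ : Nat) => Nat) (elimNat (fun (ζ : Nat) => Nat) 1 (fun (α : Nat) => fun (s : Nat) => succ s) 0) (fun (σ : Nat) => fun (κ : Nat) => succ κ) 0)
  ~> fun (φ : Vec Nat 5) => (fun (e : Nat) => succ e) (elimNat (fun (y : Nat) => Nat) (elimNat (fun (γ : Nat) => Nat) 1 (fun (ζ : Nat) => fun (α : Nat) => succ α) 0) (fun (s : Nat) => fun (σ : Nat) => succ σ) 0)
  ~> fun (φ : Vec Nat 5) => succ (elimNat (fun (e : Nat) => Nat) (elimNat (fun (y : Nat) => Nat) 1 (fun (γ : Nat) => fun (ζ : Nat) => succ ζ) 0) (fun (α : Nat) => fun (s : Nat) => succ s) 0)
  ~> fun (φ : Vec Nat 5) => succ (elimNat (fun (e : Nat) => Nat) 1 (fun (y : Nat) => fun (γ : Nat) => succ γ) 0)
  ~> fun (φ : Vec Nat 5) => 2
inferred type:
  Vec Nat 5 -> Nat


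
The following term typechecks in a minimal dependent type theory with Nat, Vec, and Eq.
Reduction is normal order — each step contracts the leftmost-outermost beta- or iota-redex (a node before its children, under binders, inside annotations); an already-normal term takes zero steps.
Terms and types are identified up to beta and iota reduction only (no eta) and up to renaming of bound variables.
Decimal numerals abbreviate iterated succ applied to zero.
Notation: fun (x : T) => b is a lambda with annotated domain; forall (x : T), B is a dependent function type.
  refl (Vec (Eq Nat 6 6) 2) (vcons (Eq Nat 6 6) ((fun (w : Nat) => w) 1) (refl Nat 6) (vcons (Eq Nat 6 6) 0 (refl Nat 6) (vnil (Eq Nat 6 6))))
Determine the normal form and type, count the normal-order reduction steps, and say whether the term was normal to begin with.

resulting normal form:
  refl (Vec (Eq Nat 6 6) 2) (vcons (Eq Nat 6 6) 1 (refl Nat 6) (vcons (Eq Nat 6 6) 0 (refl Nat 6) (vnil (Eq Nat 6 6))))
type:
  Eq (Vec (Eq Nat 6 6) 2) (vcons (Eq Nat 6 6) 1 (refl Nat 6) (vcons (Eq Nat 6 6) 0 (refl Nat 6) (vnil (Eq Nat 6 6)))) (vcons (Eq Nat 6 6) 1 (refl Nat 6) (vcons (Eq Nat 6 6) 0 (refl Nat 6) (vnil (Eq Nat 6 6))))
reduction steps (normal order): 1
term was already normal: no
first contracted redex: a beta-redex


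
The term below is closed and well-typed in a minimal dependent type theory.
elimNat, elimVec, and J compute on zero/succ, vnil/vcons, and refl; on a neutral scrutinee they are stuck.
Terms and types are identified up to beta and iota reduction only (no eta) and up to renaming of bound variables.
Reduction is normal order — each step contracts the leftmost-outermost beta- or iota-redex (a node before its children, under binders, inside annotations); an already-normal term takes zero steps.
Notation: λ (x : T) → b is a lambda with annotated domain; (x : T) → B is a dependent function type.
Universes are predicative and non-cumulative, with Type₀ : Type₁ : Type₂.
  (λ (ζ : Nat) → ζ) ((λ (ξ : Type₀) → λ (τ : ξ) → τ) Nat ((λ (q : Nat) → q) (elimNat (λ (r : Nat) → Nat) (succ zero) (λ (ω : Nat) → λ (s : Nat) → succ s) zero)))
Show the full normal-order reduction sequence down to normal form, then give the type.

normal-order reduction sequence:
  (λ (ζ : Nat) → ζ) ((λ (ξ : Type₀) → λ (τ : ξ) → τ) Nat ((λ (q : Nat) → q) (elimNat (λ (r : Nat) → Nat) (succ zero) (λ (ω : Nat) → λ (s : Nat) → succ s) zero)))
  ~> (λ (ζ : Type₀) → λ (ξ : ζ) → ξ) Nat ((λ (τ : Nat) → τ) (elimNat (λ (q : Nat) → Nat) (succ zero) (λ (r : Nat) → λ (ω : Nat) → succ ω) zero))
  ~> (λ (ζ : Nat) → ζ) ((λ (ξ : Nat) → ξ) (elimNat (λ (τ : Nat) → Nat) (succ zero) (λ (q : Nat) → λ (r : Nat) → succ r) zero))
  ~> (λ (ζ : Nat) → ζ) (elimNat (λ (ξ : Nat) → Nat) (succ zero) (λ (τ : Nat) → λ (q : Nat) → succ q) zero)
  ~> elimNat (λ (ζ : Nat) → Nat) (succ zero) (λ (ξ : Nat) → λ (τ : Nat) → succ τ) zero
  ~> succ zero
type:
  Nat


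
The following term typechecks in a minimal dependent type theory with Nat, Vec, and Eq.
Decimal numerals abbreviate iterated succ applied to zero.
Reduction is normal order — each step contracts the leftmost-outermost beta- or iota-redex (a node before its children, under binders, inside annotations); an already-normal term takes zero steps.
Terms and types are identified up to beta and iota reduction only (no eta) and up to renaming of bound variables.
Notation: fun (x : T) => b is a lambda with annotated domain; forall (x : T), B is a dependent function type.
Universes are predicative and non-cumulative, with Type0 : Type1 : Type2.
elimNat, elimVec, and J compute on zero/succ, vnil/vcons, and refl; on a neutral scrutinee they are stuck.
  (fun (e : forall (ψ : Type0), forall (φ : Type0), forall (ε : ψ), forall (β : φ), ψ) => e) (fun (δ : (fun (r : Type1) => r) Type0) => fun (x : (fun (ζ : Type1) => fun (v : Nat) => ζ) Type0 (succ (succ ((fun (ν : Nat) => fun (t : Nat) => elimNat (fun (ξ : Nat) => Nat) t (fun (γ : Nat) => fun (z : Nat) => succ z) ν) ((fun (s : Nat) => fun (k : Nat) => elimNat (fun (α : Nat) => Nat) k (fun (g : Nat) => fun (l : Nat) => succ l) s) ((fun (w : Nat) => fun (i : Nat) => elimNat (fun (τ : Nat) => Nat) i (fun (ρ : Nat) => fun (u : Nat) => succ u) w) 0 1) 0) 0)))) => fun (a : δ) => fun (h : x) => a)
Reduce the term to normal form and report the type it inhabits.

normal form:
  fun (e : Type0) => fun (ψ : Type0) => fun (φ : e) => fun (ε : ψ) => φ
inferred type:
  forall (e : Type0), forall (ψ : Type0), forall (φ : e), forall (ε : ψ), e
observation: the term reaches its normal form after 4 normal-order steps.


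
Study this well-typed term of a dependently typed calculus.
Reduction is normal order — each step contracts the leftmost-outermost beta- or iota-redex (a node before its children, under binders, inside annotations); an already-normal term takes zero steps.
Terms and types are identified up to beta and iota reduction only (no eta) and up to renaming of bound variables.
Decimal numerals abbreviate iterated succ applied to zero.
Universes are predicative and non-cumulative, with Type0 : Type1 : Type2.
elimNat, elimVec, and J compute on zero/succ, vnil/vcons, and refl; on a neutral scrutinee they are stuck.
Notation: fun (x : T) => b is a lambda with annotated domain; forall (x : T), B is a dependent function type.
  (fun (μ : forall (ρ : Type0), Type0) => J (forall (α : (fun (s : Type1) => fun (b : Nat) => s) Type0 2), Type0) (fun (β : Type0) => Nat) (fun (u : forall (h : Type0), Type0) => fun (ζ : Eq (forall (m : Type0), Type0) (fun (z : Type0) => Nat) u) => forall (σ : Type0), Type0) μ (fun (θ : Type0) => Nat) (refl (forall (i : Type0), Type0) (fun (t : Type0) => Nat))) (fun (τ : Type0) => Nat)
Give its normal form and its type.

reduced normal form:
  fun (μ : Type0) => Nat
the term's type:
  forall (μ : Type0), Type0


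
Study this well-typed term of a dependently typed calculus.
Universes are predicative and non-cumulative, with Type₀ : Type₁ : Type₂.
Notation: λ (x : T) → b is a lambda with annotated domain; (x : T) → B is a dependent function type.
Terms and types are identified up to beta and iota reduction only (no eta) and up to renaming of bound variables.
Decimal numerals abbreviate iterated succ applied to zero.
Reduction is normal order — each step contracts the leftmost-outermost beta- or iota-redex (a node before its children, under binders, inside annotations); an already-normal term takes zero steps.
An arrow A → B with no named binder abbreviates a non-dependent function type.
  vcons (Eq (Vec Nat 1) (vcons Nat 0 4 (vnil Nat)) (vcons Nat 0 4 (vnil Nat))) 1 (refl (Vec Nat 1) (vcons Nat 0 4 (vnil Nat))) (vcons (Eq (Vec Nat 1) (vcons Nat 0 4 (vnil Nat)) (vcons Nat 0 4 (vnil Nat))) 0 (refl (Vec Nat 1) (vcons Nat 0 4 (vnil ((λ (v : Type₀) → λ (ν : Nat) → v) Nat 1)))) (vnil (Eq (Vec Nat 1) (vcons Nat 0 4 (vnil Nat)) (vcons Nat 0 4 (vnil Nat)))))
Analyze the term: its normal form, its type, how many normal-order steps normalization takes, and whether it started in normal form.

resulting normal form:
  vcons (Eq (Vec Nat 1) (vcons Nat 0 4 (vnil Nat)) (vcons Nat 0 4 (vnil Nat))) 1 (refl (Vec Nat 1) (vcons Nat 0 4 (vnil Nat))) (vcons (Eq (Vec Nat 1) (vcons Nat 0 4 (vnil Nat)) (vcons Nat 0 4 (vnil Nat))) 0 (refl (Vec Nat 1) (vcons Nat 0 4 (vnil Nat))) (vnil (Eq (Vec Nat 1) (vcons Nat 0 4 (vnil Nat)) (vcons Nat 0 4 (vnil Nat)))))
inferred type:
  Vec (Eq (Vec Nat 1) (vcons Nat 0 4 (vnil Nat)) (vcons Nat 0 4 (vnil Nat))) 2
reduction steps (normal order): 2
already normal: no
first redex: a beta-redex


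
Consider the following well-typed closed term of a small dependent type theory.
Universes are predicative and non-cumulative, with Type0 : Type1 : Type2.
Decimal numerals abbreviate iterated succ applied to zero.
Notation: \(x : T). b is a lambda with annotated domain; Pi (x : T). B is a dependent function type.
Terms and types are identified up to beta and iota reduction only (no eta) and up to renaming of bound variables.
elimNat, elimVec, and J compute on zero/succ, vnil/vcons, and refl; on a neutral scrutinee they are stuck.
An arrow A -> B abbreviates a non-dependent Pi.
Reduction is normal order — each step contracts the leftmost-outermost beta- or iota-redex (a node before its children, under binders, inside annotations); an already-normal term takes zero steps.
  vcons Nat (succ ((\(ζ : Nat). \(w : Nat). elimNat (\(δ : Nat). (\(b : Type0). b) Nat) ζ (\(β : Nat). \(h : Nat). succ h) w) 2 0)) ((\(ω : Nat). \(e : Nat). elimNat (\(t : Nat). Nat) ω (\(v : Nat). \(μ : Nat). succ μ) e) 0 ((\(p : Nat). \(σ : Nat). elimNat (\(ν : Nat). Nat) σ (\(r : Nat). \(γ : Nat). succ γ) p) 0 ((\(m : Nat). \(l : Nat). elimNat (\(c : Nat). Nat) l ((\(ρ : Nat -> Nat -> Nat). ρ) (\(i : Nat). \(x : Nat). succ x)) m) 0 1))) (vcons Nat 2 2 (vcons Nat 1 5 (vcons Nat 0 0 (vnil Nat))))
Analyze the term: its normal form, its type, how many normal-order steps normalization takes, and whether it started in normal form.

resulting normal form:
  vcons Nat 3 1 (vcons Nat 2 2 (vcons Nat 1 5 (vcons Nat 0 0 (vnil Nat))))
type:
  Vec Nat 4
reduction steps (normal order): 15
started in normal form: no
first contracted redex: a beta-redex


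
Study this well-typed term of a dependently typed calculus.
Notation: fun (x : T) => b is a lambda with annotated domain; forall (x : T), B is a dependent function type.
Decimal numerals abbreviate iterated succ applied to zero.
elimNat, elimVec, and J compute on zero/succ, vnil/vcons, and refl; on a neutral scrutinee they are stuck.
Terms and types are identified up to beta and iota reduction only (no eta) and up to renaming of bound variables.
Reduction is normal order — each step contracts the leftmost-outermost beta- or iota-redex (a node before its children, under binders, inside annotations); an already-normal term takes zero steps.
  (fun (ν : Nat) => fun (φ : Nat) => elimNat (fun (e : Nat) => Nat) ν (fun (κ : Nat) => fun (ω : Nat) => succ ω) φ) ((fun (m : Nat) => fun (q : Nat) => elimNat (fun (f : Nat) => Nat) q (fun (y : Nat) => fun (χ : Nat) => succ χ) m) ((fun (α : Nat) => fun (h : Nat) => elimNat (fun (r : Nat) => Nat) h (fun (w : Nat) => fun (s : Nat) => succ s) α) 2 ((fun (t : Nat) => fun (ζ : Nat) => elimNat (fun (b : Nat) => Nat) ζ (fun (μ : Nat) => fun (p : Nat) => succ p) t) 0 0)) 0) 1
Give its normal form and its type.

resulting normal form:
  3
type:
  Nat
observation: the first redex contracted is a beta-redex; the normal form is reached in 27 normal-order steps.


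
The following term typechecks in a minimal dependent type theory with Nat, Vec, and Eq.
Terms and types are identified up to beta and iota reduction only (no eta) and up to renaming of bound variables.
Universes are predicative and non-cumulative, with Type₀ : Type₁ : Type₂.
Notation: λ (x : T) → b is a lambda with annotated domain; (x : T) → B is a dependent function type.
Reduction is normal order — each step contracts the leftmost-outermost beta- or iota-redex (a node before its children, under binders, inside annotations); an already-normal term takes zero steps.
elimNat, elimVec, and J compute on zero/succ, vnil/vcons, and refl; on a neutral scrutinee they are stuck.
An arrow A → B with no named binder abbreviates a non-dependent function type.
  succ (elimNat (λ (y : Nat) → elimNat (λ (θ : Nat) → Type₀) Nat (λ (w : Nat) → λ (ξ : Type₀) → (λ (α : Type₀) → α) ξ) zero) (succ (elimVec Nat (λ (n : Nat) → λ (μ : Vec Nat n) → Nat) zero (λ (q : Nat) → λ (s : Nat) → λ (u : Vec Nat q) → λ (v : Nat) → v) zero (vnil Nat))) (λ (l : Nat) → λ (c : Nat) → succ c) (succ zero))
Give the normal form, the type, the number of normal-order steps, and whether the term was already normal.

resulting normal form:
  succ (succ (succ zero))
the term's type:
  Nat
normal-order step count: 5
started in normal form: no
first redex: an elimNat iota-redex


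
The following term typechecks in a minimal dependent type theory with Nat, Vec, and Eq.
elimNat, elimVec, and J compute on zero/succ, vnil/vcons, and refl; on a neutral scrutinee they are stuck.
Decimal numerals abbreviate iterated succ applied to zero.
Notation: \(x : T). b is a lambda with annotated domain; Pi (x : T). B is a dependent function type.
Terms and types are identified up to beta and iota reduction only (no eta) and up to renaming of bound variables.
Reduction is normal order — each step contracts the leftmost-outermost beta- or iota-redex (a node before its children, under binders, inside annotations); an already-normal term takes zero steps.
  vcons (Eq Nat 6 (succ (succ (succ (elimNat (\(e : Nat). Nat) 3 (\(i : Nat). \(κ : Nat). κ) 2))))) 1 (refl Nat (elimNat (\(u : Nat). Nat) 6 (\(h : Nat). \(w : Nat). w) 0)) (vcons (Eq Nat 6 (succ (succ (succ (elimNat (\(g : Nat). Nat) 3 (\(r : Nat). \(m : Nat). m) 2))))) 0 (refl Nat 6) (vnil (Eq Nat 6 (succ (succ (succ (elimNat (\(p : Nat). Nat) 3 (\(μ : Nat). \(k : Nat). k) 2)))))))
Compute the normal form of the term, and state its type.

reduced normal form:
  vcons (Eq Nat 6 6) 1 (refl Nat 6) (vcons (Eq Nat 6 6) 0 (refl Nat 6) (vnil (Eq Nat 6 6)))
the term's type:
  Vec (Eq Nat 6 6) 2
observation: 22 normal-order steps normalize the term, beginning with an elimNat iota-redex.


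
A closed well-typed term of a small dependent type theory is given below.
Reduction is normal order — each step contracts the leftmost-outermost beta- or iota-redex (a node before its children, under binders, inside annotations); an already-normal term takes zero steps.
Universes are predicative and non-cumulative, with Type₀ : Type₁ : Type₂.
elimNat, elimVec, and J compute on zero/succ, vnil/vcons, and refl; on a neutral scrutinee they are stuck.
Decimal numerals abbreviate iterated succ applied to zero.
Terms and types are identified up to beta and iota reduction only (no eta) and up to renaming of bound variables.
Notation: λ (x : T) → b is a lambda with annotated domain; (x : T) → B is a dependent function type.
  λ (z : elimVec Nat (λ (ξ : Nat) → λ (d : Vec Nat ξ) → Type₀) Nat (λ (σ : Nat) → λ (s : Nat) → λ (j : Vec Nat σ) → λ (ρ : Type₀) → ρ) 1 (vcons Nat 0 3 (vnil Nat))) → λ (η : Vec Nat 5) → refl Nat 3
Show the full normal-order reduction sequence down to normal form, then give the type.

reduction (normal order):
  λ (z : elimVec Nat (λ (ξ : Nat) → λ (d : Vec Nat ξ) → Type₀) Nat (λ (σ : Nat) → λ (s : Nat) → λ (j : Vec Nat σ) → λ (ρ : Type₀) → ρ) 1 (vcons Nat 0 3 (vnil Nat))) → λ (η : Vec Nat 5) → refl Nat 3
  ~> λ (z : (λ (ξ : Nat) → λ (d : Nat) → λ (σ : Vec Nat ξ) → λ (s : Type₀) → s) 0 3 (vnil Nat) (elimVec Nat (λ (j : Nat) → λ (ρ : Vec Nat j) → Type₀) Nat (λ (η : Nat) → λ (i : Nat) → λ (κ : Vec Nat η) → λ (g : Type₀) → g) 0 (vnil Nat))) → λ (ζ : Vec Nat 5) → refl Nat 3
  ~> λ (z : (λ (ξ : Nat) → λ (d : Vec Nat 0) → λ (σ : Type₀) → σ) 3 (vnil Nat) (elimVec Nat (λ (s : Nat) → λ (j : Vec Nat s) → Type₀) Nat (λ (ρ : Nat) → λ (η : Nat) → λ (i : Vec Nat ρ) → λ (κ : Type₀) → κ) 0 (vnil Nat))) → λ (g : Vec Nat 5) → refl Nat 3
  ~> λ (z : (λ (ξ : Vec Nat 0) → λ (d : Type₀) → d) (vnil Nat) (elimVec Nat (λ (σ : Nat) → λ (s : Vec Nat σ) → Type₀) Nat (λ (j : Nat) → λ (ρ : Nat) → λ (η : Vec Nat j) → λ (i : Type₀) → i) 0 (vnil Nat))) → λ (κ : Vec Nat 5) → refl Nat 3
  ~> λ (z : (λ (ξ : Type₀) → ξ) (elimVec Nat (λ (d : Nat) → λ (σ : Vec Nat d) → Type₀) Nat (λ (s : Nat) → λ (j : Nat) → λ (ρ : Vec Nat s) → λ (η : Type₀) → η) 0 (vnil Nat))) → λ (i : Vec Nat 5) → refl Nat 3
  ~> λ (z : elimVec Nat (λ (ξ : Nat) → λ (d : Vec Nat ξ) → Type₀) Nat (λ (σ : Nat) → λ (s : Nat) → λ (j : Vec Nat σ) → λ (ρ : Type₀) → ρ) 0 (vnil Nat)) → λ (η : Vec Nat 5) → refl Nat 3
  ~> λ (z : Nat) → λ (ξ : Vec Nat 5) → refl Nat 3
type:
  (z : Nat) → (ξ : Vec Nat 5) → Eq Nat 3 3
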